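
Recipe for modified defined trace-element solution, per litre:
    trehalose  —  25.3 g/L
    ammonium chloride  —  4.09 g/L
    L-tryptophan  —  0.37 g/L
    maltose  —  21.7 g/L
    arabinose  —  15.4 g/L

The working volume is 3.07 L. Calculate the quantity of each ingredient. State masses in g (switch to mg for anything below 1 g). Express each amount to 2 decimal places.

Scale factor relative to 1 L: 3.07.
trehalose: 25.3 g/L × 3.07 L = 77.67 g
ammonium chloride: 4.09 g/L × 3.07 L = 12.56 g
L-tryptophan: 0.37 g/L × 3.07 L = 1.14 g
maltose: 21.7 g/L × 3.07 L = 66.62 g
arabinose: 15.4 g/L × 3.07 L = 47.28 g

trehalose 77.67 g; ammonium chloride 12.56 g; L-tryptophan 1.14 g; maltose 66.62 g; arabinose 47.28 g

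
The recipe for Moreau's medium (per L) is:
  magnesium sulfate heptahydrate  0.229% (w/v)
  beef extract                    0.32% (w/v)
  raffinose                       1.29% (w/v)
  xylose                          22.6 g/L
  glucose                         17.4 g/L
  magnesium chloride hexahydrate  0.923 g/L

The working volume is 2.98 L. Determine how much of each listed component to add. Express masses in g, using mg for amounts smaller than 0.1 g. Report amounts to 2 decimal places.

magnesium sulfate heptahydrate 6.82 g; beef extract 9.54 g; raffinose 38.44 g; xylose 67.35 g; glucose 51.85 g; magnesium chloride hexahydrate 2.75 g

Scale factor relative to 1 L: 2.98.
magnesium sulfate heptahydrate: 0.229 g per 100 mL × 2980 mL ÷ 100 = 6.82 g
beef extract: 0.32 g per 100 mL × 2980 mL ÷ 100 = 9.54 g
raffinose: 1.29 g per 100 mL × 2980 mL ÷ 100 = 38.44 g
xylose: 22.6 g/L × 2.98 L = 67.35 g
glucose: 17.4 g/L × 2.98 L = 51.85 g
magnesium chloride hexahydrate: 0.923 g/L × 2.98 L = 2.75 g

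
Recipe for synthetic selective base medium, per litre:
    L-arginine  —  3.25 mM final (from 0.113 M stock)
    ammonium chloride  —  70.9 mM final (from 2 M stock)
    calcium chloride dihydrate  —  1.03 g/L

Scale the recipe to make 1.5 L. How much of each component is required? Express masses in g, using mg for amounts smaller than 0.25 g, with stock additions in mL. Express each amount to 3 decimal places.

L-arginine 43.142 mL; ammonium chloride 53.175 mL; calcium chloride dihydrate 1.545 g

Working volume: 1.5 L.
L-arginine: C1V1 = C2V2 → 3.25 mM × 1500 mL ÷ 113 mM = 43.142 mL
ammonium chloride: V = C2·V2/C1 = 70.9 mM × 1500 mL ÷ 2000 mM = 53.175 mL
calcium chloride dihydrate: 1.03 g/L × 1.5 L = 1.545 g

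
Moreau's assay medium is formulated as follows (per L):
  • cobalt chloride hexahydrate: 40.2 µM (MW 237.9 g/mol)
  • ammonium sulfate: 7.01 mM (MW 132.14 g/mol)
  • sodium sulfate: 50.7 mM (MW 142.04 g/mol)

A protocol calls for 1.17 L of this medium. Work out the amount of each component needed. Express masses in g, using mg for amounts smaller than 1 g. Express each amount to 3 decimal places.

cobalt chloride hexahydrate 11.189 mg; ammonium sulfate 1.084 g; sodium sulfate 8.426 g

Scale factor relative to 1 L: 1.17.
cobalt chloride hexahydrate: 40.2 µmol/L × 237.9 g/mol × 1.17 L ÷ 1000 = 11.189 mg
ammonium sulfate: 7.01 mmol/L × 132.14 g/mol × 1.17 L ÷ 1000 = 1.084 g
sodium sulfate: 50.7 mmol/L × 142.04 g/mol × 1.17 L ÷ 1000 = 8.426 g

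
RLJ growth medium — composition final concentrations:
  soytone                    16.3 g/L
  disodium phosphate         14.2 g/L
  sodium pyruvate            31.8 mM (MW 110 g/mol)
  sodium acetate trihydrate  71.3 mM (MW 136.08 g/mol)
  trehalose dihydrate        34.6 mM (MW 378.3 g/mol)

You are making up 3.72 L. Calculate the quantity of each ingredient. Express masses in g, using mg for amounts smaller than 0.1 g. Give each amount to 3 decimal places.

Scale factor relative to 1 L: 3.72.
soytone: 16.3 g/L × 3.72 L = 60.636 g
disodium phosphate: 14.2 g/L × 3.72 L = 52.824 g
sodium pyruvate: 31.8 mmol/L × 110 g/mol × 3.72 L ÷ 1000 = 13.013 g
sodium acetate trihydrate: 71.3 mmol/L × 136.08 g/mol × 3.72 L ÷ 1000 = 36.093 g
trehalose dihydrate: 34.6 mmol/L × 378.3 g/mol × 3.72 L ÷ 1000 = 48.692 g

soytone 60.636 g; disodium phosphate 52.824 g; sodium pyruvate 13.013 g; sodium acetate trihydrate 36.093 g; trehalose dihydrate 48.692 g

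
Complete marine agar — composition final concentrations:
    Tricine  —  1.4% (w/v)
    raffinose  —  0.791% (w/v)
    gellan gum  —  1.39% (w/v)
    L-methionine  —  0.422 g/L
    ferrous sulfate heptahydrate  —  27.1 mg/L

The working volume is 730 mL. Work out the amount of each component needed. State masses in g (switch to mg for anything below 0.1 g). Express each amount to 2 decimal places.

Tricine 10.22 g; raffinose 5.77 g; gellan gum 10.15 g; L-methionine 0.31 g; ferrous sulfate heptahydrate 19.78 mg

Scale factor relative to 1 L: 0.73.
Tricine: 1.4% w/v = 14 g/L → 14 × 0.73 L = 10.22 g
raffinose: 0.791% w/v = 7.91 g/L → 7.91 × 0.73 L = 5.77 g
gellan gum: 1.39 g per 100 mL × 730 mL ÷ 100 = 10.15 g
L-methionine: 0.422 g/L × 0.73 L = 0.31 g
ferrous sulfate heptahydrate: 27.1 mg/L × 0.73 L = 19.78 mg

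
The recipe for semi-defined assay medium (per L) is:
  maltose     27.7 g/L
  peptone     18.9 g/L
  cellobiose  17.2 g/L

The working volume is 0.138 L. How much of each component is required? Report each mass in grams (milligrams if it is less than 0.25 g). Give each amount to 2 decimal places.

Scale factor relative to 1 L: 0.138.
maltose: 27.7 g/L × 0.138 L = 3.82 g
peptone: 18.9 g/L × 0.138 L = 2.61 g
cellobiose: 17.2 g/L × 0.138 L = 2.37 g

maltose 3.82 g; peptone 2.61 g; cellobiose 2.37 g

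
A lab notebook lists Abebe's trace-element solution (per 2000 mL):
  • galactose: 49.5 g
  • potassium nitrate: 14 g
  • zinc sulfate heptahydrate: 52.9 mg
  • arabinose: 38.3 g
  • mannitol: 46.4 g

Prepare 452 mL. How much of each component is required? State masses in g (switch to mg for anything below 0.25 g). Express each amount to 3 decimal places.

Scale factor = 452 mL / 2000 mL = 0.226.
galactose: 49.5 g × (452 mL / 2000 mL) = 11.187 g
potassium nitrate: 14 g × (452 mL / 2000 mL) = 3.164 g
zinc sulfate heptahydrate: 52.9 mg × (452 mL / 2000 mL) = 11.955 mg
arabinose: 38.3 g × (452 mL / 2000 mL) = 8.656 g
mannitol: 46.4 g × (452 mL / 2000 mL) = 10.486 g

galactose 11.187 g; potassium nitrate 3.164 g; zinc sulfate heptahydrate 11.955 mg; arabinose 8.656 g; mannitol 10.486 g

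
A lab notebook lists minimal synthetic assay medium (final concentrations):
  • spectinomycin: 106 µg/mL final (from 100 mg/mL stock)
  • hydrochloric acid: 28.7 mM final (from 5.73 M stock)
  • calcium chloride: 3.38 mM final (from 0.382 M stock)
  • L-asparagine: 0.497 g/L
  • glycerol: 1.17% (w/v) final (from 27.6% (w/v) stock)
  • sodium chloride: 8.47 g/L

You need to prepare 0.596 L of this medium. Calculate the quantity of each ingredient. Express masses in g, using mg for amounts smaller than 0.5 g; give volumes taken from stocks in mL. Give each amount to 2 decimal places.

Working volume: 0.596 L.
spectinomycin: dilute stock: 106 µg/mL × 596 mL ÷ 100000 µg/mL = 0.63 mL
hydrochloric acid: V = C2·V2/C1 = 28.7 mM × 596 mL ÷ 5730 mM = 2.99 mL
calcium chloride: V = C2·V2/C1 = 3.38 mM × 596 mL ÷ 382 mM = 5.27 mL
L-asparagine: 0.497 g/L × 0.596 L = 0.296212 g = 296.21 mg
glycerol: dilute stock: 1.17% ÷ 27.6% × 596 mL = 25.27 mL
sodium chloride: 8.47 g/L × 0.596 L = 5.05 g

spectinomycin 0.63 mL; hydrochloric acid 2.99 mL; calcium chloride 5.27 mL; L-asparagine 296.21 mg; glycerol 25.27 mL; sodium chloride 5.05 g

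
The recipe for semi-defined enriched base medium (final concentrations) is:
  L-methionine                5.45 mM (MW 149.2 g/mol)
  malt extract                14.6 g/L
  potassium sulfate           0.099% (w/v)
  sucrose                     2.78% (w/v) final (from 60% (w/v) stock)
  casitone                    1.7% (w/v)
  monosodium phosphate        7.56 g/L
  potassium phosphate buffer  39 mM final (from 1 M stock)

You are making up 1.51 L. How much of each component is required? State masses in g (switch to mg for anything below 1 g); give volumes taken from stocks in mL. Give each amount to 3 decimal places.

L-methionine 1.228 g; malt extract 22.046 g; potassium sulfate 1.495 g; sucrose 69.963 mL; casitone 25.670 g; monosodium phosphate 11.416 g; potassium phosphate buffer 58.890 mL

Working volume: 1.51 L.
L-methionine: 5.45 mmol/L × 149.2 g/mol × 1.51 L ÷ 1000 = 1.228 g
malt extract: 14.6 g/L × 1.51 L = 22.046 g
potassium sulfate: 0.099 g per 100 mL × 1510 mL ÷ 100 = 1.495 g
sucrose: V = C2·V2/C1 = 2.78% ÷ 60% × 1510 mL = 69.963 mL
casitone: 1.7% w/v = 17 g/L → 17 × 1.51 L = 25.670 g
monosodium phosphate: 7.56 g/L × 1.51 L = 11.416 g
potassium phosphate buffer: dilute stock: 39 mM × 1510 mL ÷ 1000 mM = 58.890 mL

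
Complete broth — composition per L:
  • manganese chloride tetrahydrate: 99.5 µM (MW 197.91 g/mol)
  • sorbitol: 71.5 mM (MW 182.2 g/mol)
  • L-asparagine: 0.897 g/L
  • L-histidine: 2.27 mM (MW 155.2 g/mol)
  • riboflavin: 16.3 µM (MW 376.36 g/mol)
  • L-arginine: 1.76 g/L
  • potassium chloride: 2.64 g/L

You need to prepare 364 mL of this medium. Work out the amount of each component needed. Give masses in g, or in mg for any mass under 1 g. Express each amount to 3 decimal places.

Working volume: 364 mL = 0.364 L.
manganese chloride tetrahydrate: 99.5 µmol/L × 197.91 g/mol × 0.364 L ÷ 1000 = 7.168 mg
sorbitol: 71.5 mmol/L × 182.2 g/mol × 0.364 L ÷ 1000 = 4.742 g
L-asparagine: 0.897 g/L × 0.364 L = 0.326508 g = 326.508 mg
L-histidine: 2.27 mmol/L × 155.2 mg/mmol × 0.364 L = 128.239 mg
riboflavin: 16.3 µmol/L × 376.36 g/mol × 0.364 L ÷ 1000 = 2.233 mg
L-arginine: 1.76 g/L × 0.364 L = 0.64064 g = 640.640 mg
potassium chloride: 2.64 g/L × 0.364 L = 0.96096 g = 960.960 mg

manganese chloride tetrahydrate 7.168 mg; sorbitol 4.742 g; L-asparagine 326.508 mg; L-histidine 128.239 mg; riboflavin 2.233 mg; L-arginine 640.640 mg; potassium chloride 960.960 mg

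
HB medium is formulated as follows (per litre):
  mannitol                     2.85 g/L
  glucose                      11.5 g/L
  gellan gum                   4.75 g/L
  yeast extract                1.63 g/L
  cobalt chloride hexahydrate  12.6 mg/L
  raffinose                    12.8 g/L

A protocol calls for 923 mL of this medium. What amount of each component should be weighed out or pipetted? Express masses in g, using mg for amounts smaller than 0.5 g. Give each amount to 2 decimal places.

mannitol 2.63 g; glucose 10.61 g; gellan gum 4.38 g; yeast extract 1.50 g; cobalt chloride hexahydrate 11.63 mg; raffinose 11.81 g

Target volume = 923 mL = 0.923 L.
mannitol: 2.85 g/L × 0.923 L = 2.63 g
glucose: 11.5 g/L × 0.923 L = 10.61 g
gellan gum: 4.75 g/L × 0.923 L = 4.38 g
yeast extract: 1.63 g/L × 0.923 L = 1.50 g
cobalt chloride hexahydrate: 12.6 mg/L × 0.923 L = 11.63 mg
raffinose: 12.8 g/L × 0.923 L = 11.81 g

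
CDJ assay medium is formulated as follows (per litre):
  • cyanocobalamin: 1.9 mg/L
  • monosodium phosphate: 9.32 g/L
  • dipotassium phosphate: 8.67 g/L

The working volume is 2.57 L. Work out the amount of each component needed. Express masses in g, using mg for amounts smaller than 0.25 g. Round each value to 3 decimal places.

cyanocobalamin 4.883 mg; monosodium phosphate 23.952 g; dipotassium phosphate 22.282 g

Scale factor relative to 1 L: 2.57.
cyanocobalamin: 1.9 mg/L × 2.57 L = 4.883 mg
monosodium phosphate: 9.32 g/L × 2.57 L = 23.952 g
dipotassium phosphate: 8.67 g/L × 2.57 L = 22.282 g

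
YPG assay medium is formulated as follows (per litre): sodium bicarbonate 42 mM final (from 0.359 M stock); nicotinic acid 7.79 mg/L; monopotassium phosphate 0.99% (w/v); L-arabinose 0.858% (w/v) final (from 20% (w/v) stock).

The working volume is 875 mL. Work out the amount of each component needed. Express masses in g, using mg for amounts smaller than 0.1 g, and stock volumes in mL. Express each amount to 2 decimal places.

sodium bicarbonate 102.37 mL; nicotinic acid 6.82 mg; monopotassium phosphate 8.66 g; L-arabinose 37.54 mL

Scale factor relative to 1 L: 0.875.
sodium bicarbonate: dilute stock: 42 mM × 875 mL ÷ 359 mM = 102.37 mL
nicotinic acid: 7.79 mg/L × 0.875 L = 6.82 mg
monopotassium phosphate: 0.99% w/v = 9.9 g/L → 9.9 × 0.875 L = 8.66 g
L-arabinose: C1V1 = C2V2 → 0.858% ÷ 20% × 875 mL = 37.54 mL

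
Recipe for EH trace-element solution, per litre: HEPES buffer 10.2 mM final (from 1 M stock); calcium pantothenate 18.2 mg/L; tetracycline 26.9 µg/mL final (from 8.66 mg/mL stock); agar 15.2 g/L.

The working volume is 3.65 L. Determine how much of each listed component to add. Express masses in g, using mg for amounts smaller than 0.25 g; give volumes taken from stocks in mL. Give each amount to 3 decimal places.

Scale factor relative to 1 L: 3.65.
HEPES buffer: C1V1 = C2V2 → 10.2 mM × 3650 mL ÷ 1000 mM = 37.230 mL
calcium pantothenate: 18.2 mg/L × 3.65 L = 66.430 mg
tetracycline: V = C2·V2/C1 = 26.9 µg/mL × 3650 mL ÷ 8660 µg/mL = 11.338 mL
agar: 15.2 g/L × 3.65 L = 55.480 g

HEPES buffer 37.230 mL; calcium pantothenate 66.430 mg; tetracycline 11.338 mL; agar 55.480 g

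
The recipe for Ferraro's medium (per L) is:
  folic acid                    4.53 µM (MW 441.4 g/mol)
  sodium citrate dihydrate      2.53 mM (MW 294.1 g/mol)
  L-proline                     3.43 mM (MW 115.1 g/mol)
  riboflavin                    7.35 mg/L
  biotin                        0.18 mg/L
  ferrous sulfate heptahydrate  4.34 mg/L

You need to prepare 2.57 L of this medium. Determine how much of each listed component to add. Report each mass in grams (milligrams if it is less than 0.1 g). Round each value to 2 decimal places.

folic acid 5.14 mg; sodium citrate dihydrate 1.91 g; L-proline 1.01 g; riboflavin 18.89 mg; biotin 0.46 mg; ferrous sulfate heptahydrate 11.15 mg

Working volume: 2.57 L.
folic acid: 4.53 µmol/L × 441.4 g/mol × 2.57 L ÷ 1000 = 5.14 mg
sodium citrate dihydrate: 2.53 mmol/L × 294.1 g/mol × 2.57 L ÷ 1000 = 1.91 g
L-proline: 3.43 mmol/L × 115.1 g/mol × 2.57 L ÷ 1000 = 1.01 g
riboflavin: 7.35 mg/L × 2.57 L = 18.89 mg
biotin: 0.18 mg/L × 2.57 L = 0.46 mg
ferrous sulfate heptahydrate: 4.34 mg/L × 2.57 L = 11.15 mg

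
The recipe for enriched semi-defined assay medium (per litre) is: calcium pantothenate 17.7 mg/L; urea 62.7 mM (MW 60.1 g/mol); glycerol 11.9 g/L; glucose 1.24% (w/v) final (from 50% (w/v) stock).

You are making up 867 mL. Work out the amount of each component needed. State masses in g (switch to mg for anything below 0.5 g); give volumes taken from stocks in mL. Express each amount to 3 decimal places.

Working volume: 867 mL = 0.867 L.
calcium pantothenate: 17.7 mg/L × 0.867 L = 15.346 mg
urea: 62.7 mmol/L × 60.1 g/mol × 0.867 L ÷ 1000 = 3.267 g
glycerol: 11.9 g/L × 0.867 L = 10.317 g
glucose: V = C2·V2/C1 = 1.24% ÷ 50% × 867 mL = 21.502 mL

calcium pantothenate 15.346 mg; urea 3.267 g; glycerol 10.317 g; glucose 21.502 mL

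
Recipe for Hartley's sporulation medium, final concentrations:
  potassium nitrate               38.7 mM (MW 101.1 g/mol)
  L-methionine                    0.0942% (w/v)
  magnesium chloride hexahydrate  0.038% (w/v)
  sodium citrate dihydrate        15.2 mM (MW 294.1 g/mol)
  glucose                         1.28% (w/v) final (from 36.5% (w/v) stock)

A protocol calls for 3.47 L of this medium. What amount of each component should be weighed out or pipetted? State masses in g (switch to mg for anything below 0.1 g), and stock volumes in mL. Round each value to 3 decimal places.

potassium nitrate 13.577 g; L-methionine 3.269 g; magnesium chloride hexahydrate 1.319 g; sodium citrate dihydrate 15.512 g; glucose 121.688 mL

Scale factor relative to 1 L: 3.47.
potassium nitrate: 38.7 mmol/L × 101.1 g/mol × 3.47 L ÷ 1000 = 13.577 g
L-methionine: 0.0942% w/v = 0.942 g/L → 0.942 × 3.47 L = 3.269 g
magnesium chloride hexahydrate: 0.038 g per 100 mL × 3470 mL ÷ 100 = 1.319 g
sodium citrate dihydrate: 15.2 mmol/L × 294.1 g/mol × 3.47 L ÷ 1000 = 15.512 g
glucose: V = C2·V2/C1 = 1.28% ÷ 36.5% × 3470 mL = 121.688 mL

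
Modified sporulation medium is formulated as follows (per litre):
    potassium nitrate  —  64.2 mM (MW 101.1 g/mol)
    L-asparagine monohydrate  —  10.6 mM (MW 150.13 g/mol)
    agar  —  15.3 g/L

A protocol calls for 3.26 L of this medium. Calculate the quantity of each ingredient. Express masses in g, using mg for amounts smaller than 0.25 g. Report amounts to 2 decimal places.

potassium nitrate 21.16 g; L-asparagine monohydrate 5.19 g; agar 49.88 g

Working volume: 3.26 L.
potassium nitrate: 64.2 mmol/L × 101.1 g/mol × 3.26 L ÷ 1000 = 21.16 g
L-asparagine monohydrate: 10.6 mmol/L × 150.13 g/mol × 3.26 L ÷ 1000 = 5.19 g
agar: 15.3 g/L × 3.26 L = 49.88 g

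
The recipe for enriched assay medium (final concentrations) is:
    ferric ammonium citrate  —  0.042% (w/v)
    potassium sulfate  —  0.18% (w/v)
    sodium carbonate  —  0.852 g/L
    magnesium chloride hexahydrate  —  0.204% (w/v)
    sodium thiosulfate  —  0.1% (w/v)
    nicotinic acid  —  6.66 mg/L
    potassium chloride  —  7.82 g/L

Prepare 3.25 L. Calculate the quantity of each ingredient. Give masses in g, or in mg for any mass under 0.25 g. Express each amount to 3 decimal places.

ferric ammonium citrate 1.365 g; potassium sulfate 5.850 g; sodium carbonate 2.769 g; magnesium chloride hexahydrate 6.630 g; sodium thiosulfate 3.250 g; nicotinic acid 21.645 mg; potassium chloride 25.415 g

Working volume: 3.25 L.
ferric ammonium citrate: 0.042% w/v = 0.42 g/L → 0.42 × 3.25 L = 1.365 g
potassium sulfate: 0.18% w/v = 1.8 g/L → 1.8 × 3.25 L = 5.850 g
sodium carbonate: 0.852 g/L × 3.25 L = 2.769 g
magnesium chloride hexahydrate: 0.204 g per 100 mL × 3250 mL ÷ 100 = 6.630 g
sodium thiosulfate: 0.1 g per 100 mL × 3250 mL ÷ 100 = 3.250 g
nicotinic acid: 6.66 mg/L × 3.25 L = 21.645 mg
potassium chloride: 7.82 g/L × 3.25 L = 25.415 g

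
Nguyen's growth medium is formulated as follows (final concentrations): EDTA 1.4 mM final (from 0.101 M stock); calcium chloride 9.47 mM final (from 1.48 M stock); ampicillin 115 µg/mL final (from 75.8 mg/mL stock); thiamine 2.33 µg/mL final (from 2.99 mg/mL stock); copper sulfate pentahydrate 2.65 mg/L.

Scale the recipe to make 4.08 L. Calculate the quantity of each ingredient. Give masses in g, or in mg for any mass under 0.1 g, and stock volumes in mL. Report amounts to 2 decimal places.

Scale factor relative to 1 L: 4.08.
EDTA: C1V1 = C2V2 → 1.4 mM × 4080 mL ÷ 101 mM = 56.55 mL
calcium chloride: C1V1 = C2V2 → 9.47 mM × 4080 mL ÷ 1480 mM = 26.11 mL
ampicillin: V = C2·V2/C1 = 115 µg/mL × 4080 mL ÷ 75800 µg/mL = 6.19 mL
thiamine: dilute stock: 2.33 µg/mL × 4080 mL ÷ 2990 µg/mL = 3.18 mL
copper sulfate pentahydrate: 2.65 mg/L × 4.08 L = 10.81 mg

EDTA 56.55 mL; calcium chloride 26.11 mL; ampicillin 6.19 mL; thiamine 3.18 mL; copper sulfate pentahydrate 10.81 mg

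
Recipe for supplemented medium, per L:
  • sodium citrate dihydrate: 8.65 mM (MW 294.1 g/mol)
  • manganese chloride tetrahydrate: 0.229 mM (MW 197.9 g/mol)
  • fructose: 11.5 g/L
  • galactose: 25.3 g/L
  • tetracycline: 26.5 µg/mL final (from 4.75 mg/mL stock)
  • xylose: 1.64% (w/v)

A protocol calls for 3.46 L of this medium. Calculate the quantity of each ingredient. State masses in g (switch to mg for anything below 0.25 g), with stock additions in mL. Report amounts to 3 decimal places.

Scale factor relative to 1 L: 3.46.
sodium citrate dihydrate: 8.65 mmol/L × 294.1 g/mol × 3.46 L ÷ 1000 = 8.802 g
manganese chloride tetrahydrate: 0.229 mmol/L × 197.9 mg/mmol × 3.46 L = 156.804 mg
fructose: 11.5 g/L × 3.46 L = 39.790 g
galactose: 25.3 g/L × 3.46 L = 87.538 g
tetracycline: dilute stock: 26.5 µg/mL × 3460 mL ÷ 4750 µg/mL = 19.303 mL
xylose: 1.64 g per 100 mL × 3460 mL ÷ 100 = 56.744 g

sodium citrate dihydrate 8.802 g; manganese chloride tetrahydrate 156.804 mg; fructose 39.790 g; galactose 87.538 g; tetracycline 19.303 mL; xylose 56.744 g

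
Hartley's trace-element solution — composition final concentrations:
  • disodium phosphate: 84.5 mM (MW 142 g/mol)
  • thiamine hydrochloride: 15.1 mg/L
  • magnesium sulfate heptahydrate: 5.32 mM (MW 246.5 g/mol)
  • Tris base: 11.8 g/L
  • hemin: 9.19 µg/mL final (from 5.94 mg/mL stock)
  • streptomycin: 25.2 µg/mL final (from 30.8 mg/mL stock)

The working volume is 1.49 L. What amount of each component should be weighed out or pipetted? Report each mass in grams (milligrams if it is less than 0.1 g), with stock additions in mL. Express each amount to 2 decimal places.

Scale factor relative to 1 L: 1.49.
disodium phosphate: 84.5 mmol/L × 142 g/mol × 1.49 L ÷ 1000 = 17.88 g
thiamine hydrochloride: 15.1 mg/L × 1.49 L = 22.50 mg
magnesium sulfate heptahydrate: 5.32 mmol/L × 246.5 g/mol × 1.49 L ÷ 1000 = 1.95 g
Tris base: 11.8 g/L × 1.49 L = 17.58 g
hemin: C1V1 = C2V2 → 9.19 µg/mL × 1490 mL ÷ 5940 µg/mL = 2.31 mL
streptomycin: dilute stock: 25.2 µg/mL × 1490 mL ÷ 30800 µg/mL = 1.22 mL

disodium phosphate 17.88 g; thiamine hydrochloride 22.50 mg; magnesium sulfate heptahydrate 1.95 g; Tris base 17.58 g; hemin 2.31 mL; streptomycin 1.22 mL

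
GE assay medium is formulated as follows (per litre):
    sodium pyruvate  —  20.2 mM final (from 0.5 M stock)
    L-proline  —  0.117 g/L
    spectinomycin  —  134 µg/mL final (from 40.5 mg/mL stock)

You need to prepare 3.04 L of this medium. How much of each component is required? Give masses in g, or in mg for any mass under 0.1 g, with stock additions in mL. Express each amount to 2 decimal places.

sodium pyruvate 122.82 mL; L-proline 0.36 g; spectinomycin 10.06 mL

Scale factor relative to 1 L: 3.04.
sodium pyruvate: V = C2·V2/C1 = 20.2 mM × 3040 mL ÷ 500 mM = 122.82 mL
L-proline: 0.117 g/L × 3.04 L = 0.36 g
spectinomycin: dilute stock: 134 µg/mL × 3040 mL ÷ 40500 µg/mL = 10.06 mL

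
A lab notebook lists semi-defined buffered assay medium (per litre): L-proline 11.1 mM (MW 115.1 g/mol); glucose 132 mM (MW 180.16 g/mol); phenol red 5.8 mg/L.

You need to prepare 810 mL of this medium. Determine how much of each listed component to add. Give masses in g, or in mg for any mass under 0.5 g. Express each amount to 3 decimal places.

Scale factor relative to 1 L: 0.81.
L-proline: 11.1 mmol/L × 115.1 g/mol × 0.81 L ÷ 1000 = 1.035 g
glucose: 132 mmol/L × 180.16 g/mol × 0.81 L ÷ 1000 = 19.263 g
phenol red: 5.8 mg/L × 0.81 L = 4.698 mg

L-proline 1.035 g; glucose 19.263 g; phenol red 4.698 mg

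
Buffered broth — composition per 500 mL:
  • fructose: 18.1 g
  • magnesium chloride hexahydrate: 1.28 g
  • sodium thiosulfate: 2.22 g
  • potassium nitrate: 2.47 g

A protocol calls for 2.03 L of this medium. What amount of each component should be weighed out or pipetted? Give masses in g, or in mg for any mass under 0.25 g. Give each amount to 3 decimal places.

fructose 73.486 g; magnesium chloride hexahydrate 5.197 g; sodium thiosulfate 9.013 g; potassium nitrate 10.028 g

Scale factor = 2030 mL / 500 mL = 4.06.
fructose: 18.1 g × (2030 mL / 500 mL) = 73.486 g
magnesium chloride hexahydrate: 1.28 g × (2030 mL / 500 mL) = 5.197 g
sodium thiosulfate: 2.22 g × (2030 mL / 500 mL) = 9.013 g
potassium nitrate: 2.47 g × (2030 mL / 500 mL) = 10.028 g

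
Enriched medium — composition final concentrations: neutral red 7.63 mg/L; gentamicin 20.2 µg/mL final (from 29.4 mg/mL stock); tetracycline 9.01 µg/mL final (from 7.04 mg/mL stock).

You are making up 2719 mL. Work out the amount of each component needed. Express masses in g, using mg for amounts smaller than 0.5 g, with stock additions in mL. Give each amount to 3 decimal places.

Scale factor relative to 1 L: 2.719.
neutral red: 7.63 mg/L × 2.719 L = 20.746 mg
gentamicin: dilute stock: 20.2 µg/mL × 2719 mL ÷ 29400 µg/mL = 1.868 mL
tetracycline: C1V1 = C2V2 → 9.01 µg/mL × 2719 mL ÷ 7040 µg/mL = 3.480 mL

neutral red 20.746 mg; gentamicin 1.868 mL; tetracycline 3.480 mL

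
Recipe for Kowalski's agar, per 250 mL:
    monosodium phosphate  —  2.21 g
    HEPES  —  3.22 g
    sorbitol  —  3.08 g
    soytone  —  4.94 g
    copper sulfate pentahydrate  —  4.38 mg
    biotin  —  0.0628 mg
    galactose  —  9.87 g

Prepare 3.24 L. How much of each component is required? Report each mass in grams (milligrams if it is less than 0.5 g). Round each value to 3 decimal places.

monosodium phosphate 28.642 g; HEPES 41.731 g; sorbitol 39.917 g; soytone 64.022 g; copper sulfate pentahydrate 56.765 mg; biotin 0.814 mg; galactose 127.915 g

Ratio of target to recipe volume: 3240 / 250 = 12.96.
monosodium phosphate: 2.21 g × (3240 mL / 250 mL) = 28.642 g
HEPES: 3.22 g × (3240 mL / 250 mL) = 41.731 g
sorbitol: 3.08 g × (3240 mL / 250 mL) = 39.917 g
soytone: 4.94 g × (3240 mL / 250 mL) = 64.022 g
copper sulfate pentahydrate: 4.38 mg × (3240 mL / 250 mL) = 56.765 mg
biotin: 0.0628 mg × (3240 mL / 250 mL) = 0.814 mg
galactose: 9.87 g × (3240 mL / 250 mL) = 127.915 g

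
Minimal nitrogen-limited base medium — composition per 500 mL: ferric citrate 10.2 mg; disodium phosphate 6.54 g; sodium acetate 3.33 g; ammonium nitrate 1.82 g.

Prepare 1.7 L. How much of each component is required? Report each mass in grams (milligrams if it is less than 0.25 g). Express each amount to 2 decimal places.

Ratio of target to recipe volume: 1700 / 500 = 3.4.
ferric citrate: 10.2 mg × (1700 mL / 500 mL) = 34.68 mg
disodium phosphate: 6.54 g × (1700 mL / 500 mL) = 22.24 g
sodium acetate: 3.33 g × (1700 mL / 500 mL) = 11.32 g
ammonium nitrate: 1.82 g × (1700 mL / 500 mL) = 6.19 g

ferric citrate 34.68 mg; disodium phosphate 22.24 g; sodium acetate 11.32 g; ammonium nitrate 6.19 g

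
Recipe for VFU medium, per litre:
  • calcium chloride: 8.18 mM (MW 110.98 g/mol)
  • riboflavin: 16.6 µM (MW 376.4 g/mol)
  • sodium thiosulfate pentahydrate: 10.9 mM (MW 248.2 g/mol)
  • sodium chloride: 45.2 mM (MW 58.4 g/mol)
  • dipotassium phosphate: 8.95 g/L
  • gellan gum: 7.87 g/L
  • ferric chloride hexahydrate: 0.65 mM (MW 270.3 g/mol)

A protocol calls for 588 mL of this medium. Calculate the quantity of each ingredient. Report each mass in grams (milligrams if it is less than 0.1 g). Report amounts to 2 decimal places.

Target volume = 588 mL = 0.588 L.
calcium chloride: 8.18 mmol/L × 110.98 g/mol × 0.588 L ÷ 1000 = 0.53 g
riboflavin: 16.6 µmol/L × 376.4 g/mol × 0.588 L ÷ 1000 = 3.67 mg
sodium thiosulfate pentahydrate: 10.9 mmol/L × 248.2 g/mol × 0.588 L ÷ 1000 = 1.59 g
sodium chloride: 45.2 mmol/L × 58.4 g/mol × 0.588 L ÷ 1000 = 1.55 g
dipotassium phosphate: 8.95 g/L × 0.588 L = 5.26 g
gellan gum: 7.87 g/L × 0.588 L = 4.63 g
ferric chloride hexahydrate: 0.65 mmol/L × 270.3 g/mol × 0.588 L ÷ 1000 = 0.10 g

calcium chloride 0.53 g; riboflavin 3.67 mg; sodium thiosulfate pentahydrate 1.59 g; sodium chloride 1.55 g; dipotassium phosphate 5.26 g; gellan gum 4.63 g; ferric chloride hexahydrate 0.10 g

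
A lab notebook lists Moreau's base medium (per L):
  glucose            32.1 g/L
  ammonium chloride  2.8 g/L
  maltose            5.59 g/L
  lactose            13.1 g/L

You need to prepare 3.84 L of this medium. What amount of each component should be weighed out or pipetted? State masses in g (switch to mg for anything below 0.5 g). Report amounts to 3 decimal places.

Scale factor relative to 1 L: 3.84.
glucose: 32.1 g/L × 3.84 L = 123.264 g
ammonium chloride: 2.8 g/L × 3.84 L = 10.752 g
maltose: 5.59 g/L × 3.84 L = 21.466 g
lactose: 13.1 g/L × 3.84 L = 50.304 g

glucose 123.264 g; ammonium chloride 10.752 g; maltose 21.466 g; lactose 50.304 g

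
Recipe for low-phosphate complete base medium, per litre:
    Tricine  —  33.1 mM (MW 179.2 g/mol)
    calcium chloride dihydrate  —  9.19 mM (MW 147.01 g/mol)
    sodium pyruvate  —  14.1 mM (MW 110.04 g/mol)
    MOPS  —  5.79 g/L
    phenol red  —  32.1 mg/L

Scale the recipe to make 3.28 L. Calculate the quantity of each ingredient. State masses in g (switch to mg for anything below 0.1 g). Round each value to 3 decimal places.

Tricine 19.455 g; calcium chloride dihydrate 4.431 g; sodium pyruvate 5.089 g; MOPS 18.991 g; phenol red 0.105 g

Scale factor relative to 1 L: 3.28.
Tricine: 33.1 mmol/L × 179.2 g/mol × 3.28 L ÷ 1000 = 19.455 g
calcium chloride dihydrate: 9.19 mmol/L × 147.01 g/mol × 3.28 L ÷ 1000 = 4.431 g
sodium pyruvate: 14.1 mmol/L × 110.04 g/mol × 3.28 L ÷ 1000 = 5.089 g
MOPS: 5.79 g/L × 3.28 L = 18.991 g
phenol red: 32.1 mg/L × 3.28 L = 105.288 mg = 0.105 g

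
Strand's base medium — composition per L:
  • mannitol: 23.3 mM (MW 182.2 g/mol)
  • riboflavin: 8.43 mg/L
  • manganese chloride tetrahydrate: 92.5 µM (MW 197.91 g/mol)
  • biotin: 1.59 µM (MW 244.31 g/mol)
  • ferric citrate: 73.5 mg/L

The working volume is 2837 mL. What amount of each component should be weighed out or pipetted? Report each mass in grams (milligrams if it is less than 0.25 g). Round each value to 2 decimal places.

mannitol 12.04 g; riboflavin 23.92 mg; manganese chloride tetrahydrate 51.94 mg; biotin 1.10 mg; ferric citrate 208.52 mg

Scale factor relative to 1 L: 2.837.
mannitol: 23.3 mmol/L × 182.2 g/mol × 2.837 L ÷ 1000 = 12.04 g
riboflavin: 8.43 mg/L × 2.837 L = 23.92 mg
manganese chloride tetrahydrate: 92.5 µmol/L × 197.91 g/mol × 2.837 L ÷ 1000 = 51.94 mg
biotin: 1.59 µmol/L × 244.31 g/mol × 2.837 L ÷ 1000 = 1.10 mg
ferric citrate: 73.5 mg/L × 2.837 L = 208.52 mg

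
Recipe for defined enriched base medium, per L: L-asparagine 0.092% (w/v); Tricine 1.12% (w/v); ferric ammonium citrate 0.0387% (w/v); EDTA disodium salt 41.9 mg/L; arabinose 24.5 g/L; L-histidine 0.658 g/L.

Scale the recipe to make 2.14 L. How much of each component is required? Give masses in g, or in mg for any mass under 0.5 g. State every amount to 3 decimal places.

L-asparagine 1.969 g; Tricine 23.968 g; ferric ammonium citrate 0.828 g; EDTA disodium salt 89.666 mg; arabinose 52.430 g; L-histidine 1.408 g

Scale factor relative to 1 L: 2.14.
L-asparagine: 0.092% w/v = 0.92 g/L → 0.92 × 2.14 L = 1.969 g
Tricine: 1.12 g per 100 mL × 2140 mL ÷ 100 = 23.968 g
ferric ammonium citrate: 0.0387% w/v = 0.387 g/L → 0.387 × 2.14 L = 0.828 g
EDTA disodium salt: 41.9 mg/L × 2.14 L = 89.666 mg
arabinose: 24.5 g/L × 2.14 L = 52.430 g
L-histidine: 0.658 g/L × 2.14 L = 1.408 g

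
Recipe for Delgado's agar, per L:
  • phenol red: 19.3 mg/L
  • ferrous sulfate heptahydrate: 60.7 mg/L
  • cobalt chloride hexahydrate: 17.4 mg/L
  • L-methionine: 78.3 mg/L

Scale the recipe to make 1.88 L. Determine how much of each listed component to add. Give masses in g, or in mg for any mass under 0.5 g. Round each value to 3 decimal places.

Scale factor relative to 1 L: 1.88.
phenol red: 19.3 mg/L × 1.88 L = 36.284 mg
ferrous sulfate heptahydrate: 60.7 mg/L × 1.88 L = 114.116 mg
cobalt chloride hexahydrate: 17.4 mg/L × 1.88 L = 32.712 mg
L-methionine: 78.3 mg/L × 1.88 L = 147.204 mg

phenol red 36.284 mg; ferrous sulfate heptahydrate 114.116 mg; cobalt chloride hexahydrate 32.712 mg; L-methionine 147.204 mg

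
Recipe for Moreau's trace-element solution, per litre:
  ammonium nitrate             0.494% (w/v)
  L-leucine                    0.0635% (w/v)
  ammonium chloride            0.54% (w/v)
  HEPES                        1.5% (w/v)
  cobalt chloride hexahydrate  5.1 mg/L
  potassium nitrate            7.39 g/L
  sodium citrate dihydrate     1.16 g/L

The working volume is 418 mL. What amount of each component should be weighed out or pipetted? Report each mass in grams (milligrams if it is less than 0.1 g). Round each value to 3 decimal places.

Target volume = 418 mL = 0.418 L.
ammonium nitrate: 0.494 g per 100 mL × 418 mL ÷ 100 = 2.065 g
L-leucine: 0.0635 g per 100 mL × 418 mL ÷ 100 = 0.265 g
ammonium chloride: 0.54% w/v = 5.4 g/L → 5.4 × 0.418 L = 2.257 g
HEPES: 1.5% w/v = 15 g/L → 15 × 0.418 L = 6.270 g
cobalt chloride hexahydrate: 5.1 mg/L × 0.418 L = 2.132 mg
potassium nitrate: 7.39 g/L × 0.418 L = 3.089 g
sodium citrate dihydrate: 1.16 g/L × 0.418 L = 0.485 g

ammonium nitrate 2.065 g; L-leucine 0.265 g; ammonium chloride 2.257 g; HEPES 6.270 g; cobalt chloride hexahydrate 2.132 mg; potassium nitrate 3.089 g; sodium citrate dihydrate 0.485 g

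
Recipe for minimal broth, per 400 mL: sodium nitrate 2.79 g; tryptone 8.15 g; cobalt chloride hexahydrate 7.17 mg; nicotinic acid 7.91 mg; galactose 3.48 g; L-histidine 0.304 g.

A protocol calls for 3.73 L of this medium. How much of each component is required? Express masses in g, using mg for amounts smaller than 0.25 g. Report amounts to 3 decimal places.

sodium nitrate 26.017 g; tryptone 75.999 g; cobalt chloride hexahydrate 66.860 mg; nicotinic acid 73.761 mg; galactose 32.451 g; L-histidine 2.835 g

Ratio of target to recipe volume: 3730 / 400 = 9.325.
sodium nitrate: 2.79 g × (3730 mL / 400 mL) = 26.017 g
tryptone: 8.15 g × (3730 mL / 400 mL) = 75.999 g
cobalt chloride hexahydrate: 7.17 mg × (3730 mL / 400 mL) = 66.860 mg
nicotinic acid: 7.91 mg × (3730 mL / 400 mL) = 73.761 mg
galactose: 3.48 g × (3730 mL / 400 mL) = 32.451 g
L-histidine: 0.304 g × (3730 mL / 400 mL) = 2.835 g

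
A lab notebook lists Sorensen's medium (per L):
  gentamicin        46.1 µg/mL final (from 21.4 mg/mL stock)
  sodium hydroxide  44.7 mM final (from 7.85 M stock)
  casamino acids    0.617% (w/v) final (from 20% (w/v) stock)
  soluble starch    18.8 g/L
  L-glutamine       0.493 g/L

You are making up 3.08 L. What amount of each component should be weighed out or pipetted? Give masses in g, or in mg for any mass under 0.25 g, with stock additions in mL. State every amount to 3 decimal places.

Scale factor relative to 1 L: 3.08.
gentamicin: dilute stock: 46.1 µg/mL × 3080 mL ÷ 21400 µg/mL = 6.635 mL
sodium hydroxide: V = C2·V2/C1 = 44.7 mM × 3080 mL ÷ 7850 mM = 17.538 mL
casamino acids: dilute stock: 0.617% ÷ 20% × 3080 mL = 95.018 mL
soluble starch: 18.8 g/L × 3.08 L = 57.904 g
L-glutamine: 0.493 g/L × 3.08 L = 1.518 g

gentamicin 6.635 mL; sodium hydroxide 17.538 mL; casamino acids 95.018 mL; soluble starch 57.904 g; L-glutamine 1.518 g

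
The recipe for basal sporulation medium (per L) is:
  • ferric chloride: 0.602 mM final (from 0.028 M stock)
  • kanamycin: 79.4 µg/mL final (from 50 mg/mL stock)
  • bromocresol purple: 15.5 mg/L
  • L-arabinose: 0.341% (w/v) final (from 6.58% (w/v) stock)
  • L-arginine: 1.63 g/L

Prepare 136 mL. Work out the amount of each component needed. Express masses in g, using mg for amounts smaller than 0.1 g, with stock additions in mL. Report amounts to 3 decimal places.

ferric chloride 2.924 mL; kanamycin 0.216 mL; bromocresol purple 2.108 mg; L-arabinose 7.048 mL; L-arginine 0.222 g

Scale factor relative to 1 L: 0.136.
ferric chloride: dilute stock: 0.602 mM × 136 mL ÷ 28 mM = 2.924 mL
kanamycin: C1V1 = C2V2 → 79.4 µg/mL × 136 mL ÷ 50000 µg/mL = 0.216 mL
bromocresol purple: 15.5 mg/L × 0.136 L = 2.108 mg
L-arabinose: dilute stock: 0.341% ÷ 6.58% × 136 mL = 7.048 mL
L-arginine: 1.63 g/L × 0.136 L = 0.222 g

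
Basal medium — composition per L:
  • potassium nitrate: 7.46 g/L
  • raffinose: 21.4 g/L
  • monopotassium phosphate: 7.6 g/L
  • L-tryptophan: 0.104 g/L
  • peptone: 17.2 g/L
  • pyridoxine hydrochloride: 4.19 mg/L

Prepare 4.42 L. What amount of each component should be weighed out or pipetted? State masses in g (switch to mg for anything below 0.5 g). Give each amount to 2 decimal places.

Working volume: 4.42 L.
potassium nitrate: 7.46 g/L × 4.42 L = 32.97 g
raffinose: 21.4 g/L × 4.42 L = 94.59 g
monopotassium phosphate: 7.6 g/L × 4.42 L = 33.59 g
L-tryptophan: 0.104 g/L × 4.42 L = 0.45968 g = 459.68 mg
peptone: 17.2 g/L × 4.42 L = 76.02 g
pyridoxine hydrochloride: 4.19 mg/L × 4.42 L = 18.52 mg

potassium nitrate 32.97 g; raffinose 94.59 g; monopotassium phosphate 33.59 g; L-tryptophan 459.68 mg; peptone 76.02 g; pyridoxine hydrochloride 18.52 mg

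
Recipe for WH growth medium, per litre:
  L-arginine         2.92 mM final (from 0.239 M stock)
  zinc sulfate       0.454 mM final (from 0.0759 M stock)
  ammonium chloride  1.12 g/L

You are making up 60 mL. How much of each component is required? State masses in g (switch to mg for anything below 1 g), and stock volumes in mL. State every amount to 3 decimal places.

Scale factor relative to 1 L: 0.06.
L-arginine: C1V1 = C2V2 → 2.92 mM × 60 mL ÷ 239 mM = 0.733 mL
zinc sulfate: dilute stock: 0.454 mM × 60 mL ÷ 75.9 mM = 0.359 mL
ammonium chloride: 1.12 g/L × 0.06 L = 0.0672 g = 67.200 mg

L-arginine 0.733 mL; zinc sulfate 0.359 mL; ammonium chloride 67.200 mg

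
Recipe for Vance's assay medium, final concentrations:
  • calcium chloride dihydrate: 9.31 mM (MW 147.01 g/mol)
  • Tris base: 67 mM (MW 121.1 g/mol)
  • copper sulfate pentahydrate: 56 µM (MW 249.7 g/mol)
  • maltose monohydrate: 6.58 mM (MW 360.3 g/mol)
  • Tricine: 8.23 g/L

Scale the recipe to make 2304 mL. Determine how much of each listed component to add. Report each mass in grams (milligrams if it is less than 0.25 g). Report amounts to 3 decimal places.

calcium chloride dihydrate 3.153 g; Tris base 18.694 g; copper sulfate pentahydrate 32.217 mg; maltose monohydrate 5.462 g; Tricine 18.962 g

Target volume = 2304 mL = 2.304 L.
calcium chloride dihydrate: 9.31 mmol/L × 147.01 g/mol × 2.304 L ÷ 1000 = 3.153 g
Tris base: 67 mmol/L × 121.1 g/mol × 2.304 L ÷ 1000 = 18.694 g
copper sulfate pentahydrate: 56 µmol/L × 249.7 g/mol × 2.304 L ÷ 1000 = 32.217 mg
maltose monohydrate: 6.58 mmol/L × 360.3 g/mol × 2.304 L ÷ 1000 = 5.462 g
Tricine: 8.23 g/L × 2.304 L = 18.962 g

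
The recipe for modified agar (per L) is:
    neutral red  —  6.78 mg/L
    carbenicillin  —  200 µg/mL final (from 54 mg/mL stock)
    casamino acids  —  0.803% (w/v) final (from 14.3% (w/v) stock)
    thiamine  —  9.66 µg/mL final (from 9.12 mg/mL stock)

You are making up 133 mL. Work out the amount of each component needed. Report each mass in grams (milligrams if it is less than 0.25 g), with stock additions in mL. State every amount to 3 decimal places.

neutral red 0.902 mg; carbenicillin 0.493 mL; casamino acids 7.468 mL; thiamine 0.141 mL

Working volume: 133 mL = 0.133 L.
neutral red: 6.78 mg/L × 0.133 L = 0.902 mg
carbenicillin: V = C2·V2/C1 = 200 µg/mL × 133 mL ÷ 54000 µg/mL = 0.493 mL
casamino acids: C1V1 = C2V2 → 0.803% ÷ 14.3% × 133 mL = 7.468 mL
thiamine: C1V1 = C2V2 → 9.66 µg/mL × 133 mL ÷ 9120 µg/mL = 0.141 mL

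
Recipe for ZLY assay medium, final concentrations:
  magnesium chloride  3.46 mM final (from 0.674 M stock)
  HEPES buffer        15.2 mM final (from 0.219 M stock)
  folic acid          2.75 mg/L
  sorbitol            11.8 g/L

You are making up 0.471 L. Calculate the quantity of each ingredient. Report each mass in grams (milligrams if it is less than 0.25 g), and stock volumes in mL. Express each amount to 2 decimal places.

magnesium chloride 2.42 mL; HEPES buffer 32.69 mL; folic acid 1.30 mg; sorbitol 5.56 g

Scale factor relative to 1 L: 0.471.
magnesium chloride: V = C2·V2/C1 = 3.46 mM × 471 mL ÷ 674 mM = 2.42 mL
HEPES buffer: V = C2·V2/C1 = 15.2 mM × 471 mL ÷ 219 mM = 32.69 mL
folic acid: 2.75 mg/L × 0.471 L = 1.30 mg
sorbitol: 11.8 g/L × 0.471 L = 5.56 g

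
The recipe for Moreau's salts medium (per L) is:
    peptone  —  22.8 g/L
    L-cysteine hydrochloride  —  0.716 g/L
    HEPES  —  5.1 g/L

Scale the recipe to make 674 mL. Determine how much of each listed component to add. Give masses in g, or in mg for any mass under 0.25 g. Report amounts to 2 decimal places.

Target volume = 674 mL = 0.674 L.
peptone: 22.8 g/L × 0.674 L = 15.37 g
L-cysteine hydrochloride: 0.716 g/L × 0.674 L = 0.48 g
HEPES: 5.1 g/L × 0.674 L = 3.44 g

peptone 15.37 g; L-cysteine hydrochloride 0.48 g; HEPES 3.44 g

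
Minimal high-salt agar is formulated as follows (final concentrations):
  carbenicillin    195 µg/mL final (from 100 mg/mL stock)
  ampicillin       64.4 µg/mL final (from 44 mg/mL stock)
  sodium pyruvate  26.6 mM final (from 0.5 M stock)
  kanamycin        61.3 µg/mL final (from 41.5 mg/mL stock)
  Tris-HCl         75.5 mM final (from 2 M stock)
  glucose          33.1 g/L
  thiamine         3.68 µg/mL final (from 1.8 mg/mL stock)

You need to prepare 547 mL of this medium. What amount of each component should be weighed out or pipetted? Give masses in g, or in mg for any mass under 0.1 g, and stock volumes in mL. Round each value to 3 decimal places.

Scale factor relative to 1 L: 0.547.
carbenicillin: dilute stock: 195 µg/mL × 547 mL ÷ 100000 µg/mL = 1.067 mL
ampicillin: V = C2·V2/C1 = 64.4 µg/mL × 547 mL ÷ 44000 µg/mL = 0.801 mL
sodium pyruvate: dilute stock: 26.6 mM × 547 mL ÷ 500 mM = 29.100 mL
kanamycin: V = C2·V2/C1 = 61.3 µg/mL × 547 mL ÷ 41500 µg/mL = 0.808 mL
Tris-HCl: dilute stock: 75.5 mM × 547 mL ÷ 2000 mM = 20.649 mL
glucose: 33.1 g/L × 0.547 L = 18.106 g
thiamine: V = C2·V2/C1 = 3.68 µg/mL × 547 mL ÷ 1800 µg/mL = 1.118 mL

carbenicillin 1.067 mL; ampicillin 0.801 mL; sodium pyruvate 29.100 mL; kanamycin 0.808 mL; Tris-HCl 20.649 mL; glucose 18.106 g; thiamine 1.118 mL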